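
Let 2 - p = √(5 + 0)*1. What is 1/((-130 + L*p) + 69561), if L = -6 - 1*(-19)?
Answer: 69457/4824274004 + 13*√5/4824274004 ≈ 1.4403e-5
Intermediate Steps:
L = 13 (L = -6 + 19 = 13)
p = 2 - √5 (p = 2 - √(5 + 0) = 2 - √5 ≈ -0.23607)
1/((-130 + L*p) + 69561) = 1/((-130 + 13*(2 - √5)) + 69561) = 1/((-130 + (26 - 13*√5)) + 69561) = 1/((-104 - 13*√5) + 69561) = 1/(69457 - 13*√5)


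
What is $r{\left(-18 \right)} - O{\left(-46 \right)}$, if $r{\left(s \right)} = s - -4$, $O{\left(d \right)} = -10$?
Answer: $-4$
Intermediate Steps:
$r{\left(s \right)} = 4 + s$ ($r{\left(s \right)} = s + 4 = 4 + s$)
$r{\left(-18 \right)} - O{\left(-46 \right)} = \left(4 - 18\right) - -10 = -14 + 10 = -4$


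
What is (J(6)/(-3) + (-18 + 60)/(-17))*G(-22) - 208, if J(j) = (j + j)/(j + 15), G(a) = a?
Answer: -53356/357 ≈ -149.46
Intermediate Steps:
J(j) = 2*j/(15 + j) (J(j) = (2*j)/(15 + j) = 2*j/(15 + j))
(J(6)/(-3) + (-18 + 60)/(-17))*G(-22) - 208 = ((2*6/(15 + 6))/(-3) + (-18 + 60)/(-17))*(-22) - 208 = ((2*6/21)*(-⅓) + 42*(-1/17))*(-22) - 208 = ((2*6*(1/21))*(-⅓) - 42/17)*(-22) - 208 = ((4/7)*(-⅓) - 42/17)*(-22) - 208 = (-4/21 - 42/17)*(-22) - 208 = -950/357*(-22) - 208 = 20900/357 - 208 = -53356/357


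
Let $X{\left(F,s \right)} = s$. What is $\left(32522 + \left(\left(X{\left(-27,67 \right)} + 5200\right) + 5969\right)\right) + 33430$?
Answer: $77188$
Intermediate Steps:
$\left(32522 + \left(\left(X{\left(-27,67 \right)} + 5200\right) + 5969\right)\right) + 33430 = \left(32522 + \left(\left(67 + 5200\right) + 5969\right)\right) + 33430 = \left(32522 + \left(5267 + 5969\right)\right) + 33430 = \left(32522 + 11236\right) + 33430 = 43758 + 33430 = 77188$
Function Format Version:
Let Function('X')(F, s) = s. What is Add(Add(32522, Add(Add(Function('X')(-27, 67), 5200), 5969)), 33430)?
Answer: 77188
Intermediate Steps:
Add(Add(32522, Add(Add(Function('X')(-27, 67), 5200), 5969)), 33430) = Add(Add(32522, Add(Add(67, 5200), 5969)), 33430) = Add(Add(32522, Add(5267, 5969)), 33430) = Add(Add(32522, 11236), 33430) = Add(43758, 33430) = 77188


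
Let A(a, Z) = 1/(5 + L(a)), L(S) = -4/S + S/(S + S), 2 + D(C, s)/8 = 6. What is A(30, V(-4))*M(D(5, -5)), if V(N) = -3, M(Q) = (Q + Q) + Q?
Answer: 2880/161 ≈ 17.888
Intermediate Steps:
D(C, s) = 32 (D(C, s) = -16 + 8*6 = -16 + 48 = 32)
L(S) = 1/2 - 4/S (L(S) = -4/S + S/((2*S)) = -4/S + S*(1/(2*S)) = -4/S + 1/2 = 1/2 - 4/S)
M(Q) = 3*Q (M(Q) = 2*Q + Q = 3*Q)
A(a, Z) = 1/(5 + (-8 + a)/(2*a))
A(30, V(-4))*M(D(5, -5)) = (2*30/(-8 + 11*30))*(3*32) = (2*30/(-8 + 330))*96 = (2*30/322)*96 = (2*30*(1/322))*96 = (30/161)*96 = 2880/161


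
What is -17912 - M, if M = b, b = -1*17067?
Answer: -845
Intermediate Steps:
b = -17067
M = -17067
-17912 - M = -17912 - 1*(-17067) = -17912 + 17067 = -845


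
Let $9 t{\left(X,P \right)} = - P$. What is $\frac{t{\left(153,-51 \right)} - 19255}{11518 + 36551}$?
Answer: $- \frac{57748}{144207} \approx -0.40045$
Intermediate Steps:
$t{\left(X,P \right)} = - \frac{P}{9}$ ($t{\left(X,P \right)} = \frac{\left(-1\right) P}{9} = - \frac{P}{9}$)
$\frac{t{\left(153,-51 \right)} - 19255}{11518 + 36551} = \frac{\left(- \frac{1}{9}\right) \left(-51\right) - 19255}{11518 + 36551} = \frac{\frac{17}{3} - 19255}{48069} = \left(- \frac{57748}{3}\right) \frac{1}{48069} = - \frac{57748}{144207}$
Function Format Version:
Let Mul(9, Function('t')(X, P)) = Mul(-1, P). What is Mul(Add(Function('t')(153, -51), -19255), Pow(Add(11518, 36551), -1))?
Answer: Rational(-57748, 144207) ≈ -0.40045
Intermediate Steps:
Function('t')(X, P) = Mul(Rational(-1, 9), P) (Function('t')(X, P) = Mul(Rational(1, 9), Mul(-1, P)) = Mul(Rational(-1, 9), P))
Mul(Add(Function('t')(153, -51), -19255), Pow(Add(11518, 36551), -1)) = Mul(Add(Mul(Rational(-1, 9), -51), -19255), Pow(Add(11518, 36551), -1)) = Mul(Add(Rational(17, 3), -19255), Pow(48069, -1)) = Mul(Rational(-57748, 3), Rational(1, 48069)) = Rational(-57748, 144207)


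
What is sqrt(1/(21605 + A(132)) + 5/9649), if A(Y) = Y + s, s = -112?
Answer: 9*sqrt(12135643790)/41731925 ≈ 0.023758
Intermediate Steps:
A(Y) = -112 + Y (A(Y) = Y - 112 = -112 + Y)
sqrt(1/(21605 + A(132)) + 5/9649) = sqrt(1/(21605 + (-112 + 132)) + 5/9649) = sqrt(1/(21605 + 20) + (1/9649)*5) = sqrt(1/21625 + 5/9649) = sqrt(117774/208659625) = 9*sqrt(12135643790)/41731925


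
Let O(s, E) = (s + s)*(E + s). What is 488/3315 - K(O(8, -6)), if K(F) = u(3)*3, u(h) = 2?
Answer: -19402/3315 ≈ -5.8528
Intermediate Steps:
O(s, E) = 2*s*(E + s) (O(s, E) = (2*s)*(E + s) = 2*s*(E + s))
K(F) = 6 (K(F) = 2*3 = 6)
488/3315 - K(O(8, -6)) = 488/3315 - 1*6 = 488*(1/3315) - 6 = 488/3315 - 6 = -19402/3315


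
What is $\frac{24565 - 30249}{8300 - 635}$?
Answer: $- \frac{812}{1095} \approx -0.74155$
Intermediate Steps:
$\frac{24565 - 30249}{8300 - 635} = - \frac{5684}{7665} = \left(-5684\right) \frac{1}{7665} = - \frac{812}{1095}$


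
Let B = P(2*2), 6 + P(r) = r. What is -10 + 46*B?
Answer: -102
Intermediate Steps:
P(r) = -6 + r
B = -2 (B = -6 + 2*2 = -6 + 4 = -2)
-10 + 46*B = -10 + 46*(-2) = -10 - 92 = -102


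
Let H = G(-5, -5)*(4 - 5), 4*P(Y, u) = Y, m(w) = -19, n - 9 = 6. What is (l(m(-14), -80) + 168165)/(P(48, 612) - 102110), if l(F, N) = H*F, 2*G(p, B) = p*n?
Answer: -334905/204196 ≈ -1.6401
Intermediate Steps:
n = 15 (n = 9 + 6 = 15)
P(Y, u) = Y/4
G(p, B) = 15*p/2 (G(p, B) = (p*15)/2 = (15*p)/2 = 15*p/2)
H = 75/2 (H = ((15/2)*(-5))*(4 - 5) = -75/2*(-1) = 75/2 ≈ 37.500)
l(F, N) = 75*F/2
(l(m(-14), -80) + 168165)/(P(48, 612) - 102110) = ((75/2)*(-19) + 168165)/((¼)*48 - 102110) = (-1425/2 + 168165)/(12 - 102110) = (334905/2)/(-102098) = (334905/2)*(-1/102098) = -334905/204196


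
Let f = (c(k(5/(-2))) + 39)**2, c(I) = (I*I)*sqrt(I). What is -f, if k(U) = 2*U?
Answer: 1604 - 1950*I*sqrt(5) ≈ 1604.0 - 4360.3*I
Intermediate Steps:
c(I) = I**(5/2) (c(I) = I**2*sqrt(I) = I**(5/2))
f = (39 + 25*I*sqrt(5))**2 (f = ((2*(5/(-2)))**(5/2) + 39)**2 = ((2*(5*(-1/2)))**(5/2) + 39)**2 = ((2*(-5/2))**(5/2) + 39)**2 = ((-5)**(5/2) + 39)**2 = (25*I*sqrt(5) + 39)**2 = (39 + 25*I*sqrt(5))**2 ≈ -1604.0 + 4360.3*I)
-f = -(-1604 + 1950*I*sqrt(5)) = 1604 - 1950*I*sqrt(5)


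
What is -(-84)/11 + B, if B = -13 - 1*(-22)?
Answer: 183/11 ≈ 16.636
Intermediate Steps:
B = 9 (B = -13 + 22 = 9)
-(-84)/11 + B = -(-84)/11 + 9 = -2*(-42/11) + 9 = 84/11 + 9 = 183/11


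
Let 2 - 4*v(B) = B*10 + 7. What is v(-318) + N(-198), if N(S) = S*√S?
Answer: 3175/4 - 594*I*√22 ≈ 793.75 - 2786.1*I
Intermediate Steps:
v(B) = -5/4 - 5*B/2 (v(B) = ½ - (B*10 + 7)/4 = ½ - (10*B + 7)/4 = ½ - (7 + 10*B)/4 = ½ + (-7/4 - 5*B/2) = -5/4 - 5*B/2)
N(S) = S^(3/2)
v(-318) + N(-198) = (-5/4 - 5/2*(-318)) + (-198)^(3/2) = (-5/4 + 795) - 594*I*√22 = 3175/4 - 594*I*√22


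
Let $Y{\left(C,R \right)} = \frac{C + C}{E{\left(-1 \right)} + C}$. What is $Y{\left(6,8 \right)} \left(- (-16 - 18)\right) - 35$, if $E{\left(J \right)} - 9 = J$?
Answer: $- \frac{41}{7} \approx -5.8571$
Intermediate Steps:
$E{\left(J \right)} = 9 + J$
$Y{\left(C,R \right)} = \frac{2 C}{8 + C}$ ($Y{\left(C,R \right)} = \frac{C + C}{\left(9 - 1\right) + C} = \frac{2 C}{8 + C}$)
$Y{\left(6,8 \right)} \left(- (-16 - 18)\right) - 35 = 2 \cdot 6 \frac{1}{8 + 6} \left(- (-16 - 18)\right) - 35 = 2 \cdot 6 \cdot \frac{1}{14} \left(\left(-1\right) \left(-34\right)\right) - 35 = 2 \cdot 6 \cdot \frac{1}{14} \cdot 34 - 35 = \frac{6}{7} \cdot 34 - 35 = \frac{204}{7} - 35 = - \frac{41}{7}$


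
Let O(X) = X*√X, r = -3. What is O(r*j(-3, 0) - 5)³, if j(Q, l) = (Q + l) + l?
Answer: 512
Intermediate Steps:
j(Q, l) = Q + 2*l
O(X) = X^(3/2)
O(r*j(-3, 0) - 5)³ = ((-3*(-3 + 2*0) - 5)^(3/2))³ = ((-3*(-3 + 0) - 5)^(3/2))³ = ((-3*(-3) - 5)^(3/2))³ = ((9 - 5)^(3/2))³ = (4^(3/2))³ = 8³ = 512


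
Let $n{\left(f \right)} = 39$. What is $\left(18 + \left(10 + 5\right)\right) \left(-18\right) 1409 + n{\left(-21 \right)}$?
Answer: $-836907$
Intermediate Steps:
$\left(18 + \left(10 + 5\right)\right) \left(-18\right) 1409 + n{\left(-21 \right)} = \left(18 + \left(10 + 5\right)\right) \left(-18\right) 1409 + 39 = \left(18 + 15\right) \left(-18\right) 1409 + 39 = 33 \left(-18\right) 1409 + 39 = \left(-594\right) 1409 + 39 = -836946 + 39 = -836907$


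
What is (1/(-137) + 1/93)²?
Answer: 1936/162333081 ≈ 1.1926e-5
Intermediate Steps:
(1/(-137) + 1/93)² = (-1/137 + 1/93)² = (44/12741)² = 1936/162333081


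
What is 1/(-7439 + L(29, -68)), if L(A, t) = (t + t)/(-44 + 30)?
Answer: -7/52005 ≈ -0.00013460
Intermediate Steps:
L(A, t) = -t/7 (L(A, t) = (2*t)/(-14) = (2*t)*(-1/14) = -t/7)
1/(-7439 + L(29, -68)) = 1/(-7439 - 1/7*(-68)) = 1/(-7439 + 68/7) = 1/(-52005/7) = -7/52005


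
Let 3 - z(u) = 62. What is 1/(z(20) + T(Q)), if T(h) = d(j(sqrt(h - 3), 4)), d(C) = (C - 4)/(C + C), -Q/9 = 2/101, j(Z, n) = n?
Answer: -1/59 ≈ -0.016949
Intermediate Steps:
z(u) = -59 (z(u) = 3 - 1*62 = 3 - 62 = -59)
Q = -18/101 ≈ -0.17822
d(C) = (-4 + C)/(2*C) (d(C) = (-4 + C)/((2*C)) = (-4 + C)*(1/(2*C)) = (-4 + C)/(2*C))
T(h) = 0 (T(h) = (1/2)*(-4 + 4)/4 = (1/2)*(1/4)*0 = 0)
1/(z(20) + T(Q)) = 1/(-59 + 0) = 1/(-59) = -1/59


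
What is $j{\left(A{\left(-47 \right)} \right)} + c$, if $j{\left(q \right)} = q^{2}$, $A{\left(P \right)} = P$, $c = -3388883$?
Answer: $-3386674$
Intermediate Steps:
$j{\left(A{\left(-47 \right)} \right)} + c = \left(-47\right)^{2} - 3388883 = 2209 - 3388883 = -3386674$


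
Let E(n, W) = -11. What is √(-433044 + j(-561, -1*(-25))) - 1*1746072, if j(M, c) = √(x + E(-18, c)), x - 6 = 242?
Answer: -1746072 + I*√(433044 - √237) ≈ -1.7461e+6 + 658.05*I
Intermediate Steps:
x = 248 (x = 6 + 242 = 248)
j(M, c) = √237 (j(M, c) = √(248 - 11) = √237)
√(-433044 + j(-561, -1*(-25))) - 1*1746072 = √(-433044 + √237) - 1*1746072 = √(-433044 + √237) - 1746072 = -1746072 + √(-433044 + √237)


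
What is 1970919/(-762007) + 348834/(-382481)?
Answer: -1019653019877/291453199367 ≈ -3.4985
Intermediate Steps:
1970919/(-762007) + 348834/(-382481) = 1970919*(-1/762007) + 348834*(-1/382481) = -1970919/762007 - 348834/382481 = -1019653019877/291453199367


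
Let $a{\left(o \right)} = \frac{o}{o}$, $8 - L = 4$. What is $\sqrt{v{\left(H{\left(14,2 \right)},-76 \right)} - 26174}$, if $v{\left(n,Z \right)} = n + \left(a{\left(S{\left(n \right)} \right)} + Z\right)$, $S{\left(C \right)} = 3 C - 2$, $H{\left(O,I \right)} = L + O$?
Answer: $i \sqrt{26231} \approx 161.96 i$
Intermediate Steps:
$L = 4$ ($L = 8 - 4 = 4$)
$H{\left(O,I \right)} = 4 + O$
$S{\left(C \right)} = -2 + 3 C$
$a{\left(o \right)} = 1$
$v{\left(n,Z \right)} = 1 + Z + n$ ($v{\left(n,Z \right)} = n + \left(1 + Z\right) = 1 + Z + n$)
$\sqrt{v{\left(H{\left(14,2 \right)},-76 \right)} - 26174} = \sqrt{\left(1 - 76 + \left(4 + 14\right)\right) - 26174} = \sqrt{\left(1 - 76 + 18\right) - 26174} = \sqrt{-57 - 26174} = \sqrt{-26231} = i \sqrt{26231}$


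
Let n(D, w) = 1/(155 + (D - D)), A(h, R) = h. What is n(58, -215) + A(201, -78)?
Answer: 31156/155 ≈ 201.01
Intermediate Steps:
n(D, w) = 1/155 (n(D, w) = 1/(155 + 0) = 1/155)
n(58, -215) + A(201, -78) = 1/155 + 201 = 31156/155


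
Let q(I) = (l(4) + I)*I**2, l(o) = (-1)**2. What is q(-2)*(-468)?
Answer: 1872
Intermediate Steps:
l(o) = 1
q(I) = I**2*(1 + I) (q(I) = (1 + I)*I**2 = I**2*(1 + I))
q(-2)*(-468) = ((-2)**2*(1 - 2))*(-468) = (4*(-1))*(-468) = -4*(-468) = 1872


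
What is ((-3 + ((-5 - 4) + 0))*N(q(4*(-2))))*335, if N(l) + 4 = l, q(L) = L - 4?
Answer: 64320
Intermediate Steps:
q(L) = -4 + L
N(l) = -4 + l
((-3 + ((-5 - 4) + 0))*N(q(4*(-2))))*335 = ((-3 + ((-5 - 4) + 0))*(-4 + (-4 + 4*(-2))))*335 = ((-3 + (-9 + 0))*(-4 + (-4 - 8)))*335 = ((-3 - 9)*(-4 - 12))*335 = -12*(-16)*335 = 192*335 = 64320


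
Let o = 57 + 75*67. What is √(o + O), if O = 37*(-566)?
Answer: 2*I*√3965 ≈ 125.94*I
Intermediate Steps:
o = 5082 (o = 57 + 5025 = 5082)
O = -20942
√(o + O) = √(5082 - 20942) = √(-15860) = 2*I*√3965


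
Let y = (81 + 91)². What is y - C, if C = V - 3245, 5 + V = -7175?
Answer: 40009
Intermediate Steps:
V = -7180 (V = -5 - 7175 = -7180)
C = -10425 (C = -7180 - 3245 = -10425)
y = 29584 (y = 172² = 29584)
y - C = 29584 - 1*(-10425) = 29584 + 10425 = 40009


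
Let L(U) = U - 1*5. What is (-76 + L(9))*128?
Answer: -9216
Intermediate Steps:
L(U) = -5 + U (L(U) = U - 5 = -5 + U)
(-76 + L(9))*128 = (-76 + (-5 + 9))*128 = (-76 + 4)*128 = -72*128 = -9216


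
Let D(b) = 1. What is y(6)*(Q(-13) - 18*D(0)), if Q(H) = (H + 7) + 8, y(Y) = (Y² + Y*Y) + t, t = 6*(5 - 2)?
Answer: -1440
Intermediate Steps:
t = 18 (t = 6*3 = 18)
y(Y) = 18 + 2*Y² (y(Y) = (Y² + Y*Y) + 18 = (Y² + Y²) + 18 = 2*Y² + 18 = 18 + 2*Y²)
Q(H) = 15 + H (Q(H) = (7 + H) + 8 = 15 + H)
y(6)*(Q(-13) - 18*D(0)) = (18 + 2*6²)*((15 - 13) - 18*1) = (18 + 2*36)*(2 - 18) = (18 + 72)*(-16) = 90*(-16) = -1440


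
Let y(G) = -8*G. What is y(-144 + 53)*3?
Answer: 2184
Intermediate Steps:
y(-144 + 53)*3 = -8*(-144 + 53)*3 = -8*(-91)*3 = 728*3 = 2184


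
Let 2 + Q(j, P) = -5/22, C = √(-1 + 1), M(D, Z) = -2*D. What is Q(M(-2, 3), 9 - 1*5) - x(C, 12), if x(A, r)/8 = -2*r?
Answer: 4175/22 ≈ 189.77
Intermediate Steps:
C = 0 (C = √0 = 0)
x(A, r) = -16*r (x(A, r) = 8*(-2*r) = -16*r)
Q(j, P) = -49/22 (Q(j, P) = -2 - 5/22 = -49/22)
Q(M(-2, 3), 9 - 1*5) - x(C, 12) = -49/22 - (-16)*12 = -49/22 - 1*(-192) = -49/22 + 192 = 4175/22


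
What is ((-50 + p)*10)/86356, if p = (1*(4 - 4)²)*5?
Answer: -125/21589 ≈ -0.0057900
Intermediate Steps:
p = 0 (p = (1*0²)*5 = (1*0)*5 = 0*5 = 0)
((-50 + p)*10)/86356 = ((-50 + 0)*10)/86356 = -50*10*(1/86356) = -500*1/86356 = -125/21589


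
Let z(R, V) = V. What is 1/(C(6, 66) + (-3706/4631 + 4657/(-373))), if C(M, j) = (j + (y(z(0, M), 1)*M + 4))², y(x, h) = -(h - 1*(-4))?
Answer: 1727363/2740831895 ≈ 0.00063023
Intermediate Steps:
y(x, h) = -4 - h (y(x, h) = -(h + 4) = -(4 + h) = -4 - h)
C(M, j) = (4 + j - 5*M)² (C(M, j) = (j + ((-4 - 1*1)*M + 4))² = (j + ((-4 - 1)*M + 4))² = (j + (-5*M + 4))² = (j + (4 - 5*M))² = (4 + j - 5*M)²)
1/(C(6, 66) + (-3706/4631 + 4657/(-373))) = 1/((4 + 66 - 5*6)² + (-3706/4631 + 4657/(-373))) = 1/((4 + 66 - 30)² + (-3706*1/4631 + 4657*(-1/373))) = 1/(40² + (-3706/4631 - 4657/373)) = 1/(1600 - 22948905/1727363) = 1/(2740831895/1727363) = 1727363/2740831895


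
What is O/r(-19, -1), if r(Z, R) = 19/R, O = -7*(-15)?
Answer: -105/19 ≈ -5.5263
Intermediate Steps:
O = 105
O/r(-19, -1) = 105/((19/(-1))) = 105/((19*(-1))) = 105/(-19) = 105*(-1/19) = -105/19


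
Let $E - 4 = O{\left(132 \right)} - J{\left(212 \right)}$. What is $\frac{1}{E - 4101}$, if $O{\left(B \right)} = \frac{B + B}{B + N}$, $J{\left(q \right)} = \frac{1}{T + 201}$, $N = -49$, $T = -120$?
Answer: $- \frac{6723}{27522830} \approx -0.00024427$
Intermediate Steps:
$J{\left(q \right)} = \frac{1}{81}$ ($J{\left(q \right)} = \frac{1}{-120 + 201} = \frac{1}{81}$)
$O{\left(B \right)} = \frac{2 B}{-49 + B}$ ($O{\left(B \right)} = \frac{B + B}{B - 49} = \frac{2 B}{-49 + B}$)
$E = \frac{48193}{6723}$ ($E = 4 + \left(2 \cdot 132 \frac{1}{-49 + 132} - \frac{1}{81}\right) = 4 - \left(\frac{1}{81} - \frac{264}{83}\right) = 4 + \left(\frac{264}{83} - \frac{1}{81}\right) = 4 + \frac{21301}{6723} = \frac{48193}{6723} \approx 7.1684$)
$\frac{1}{E - 4101} = \frac{1}{\frac{48193}{6723} - 4101} = \frac{1}{- \frac{27522830}{6723}} = - \frac{6723}{27522830}$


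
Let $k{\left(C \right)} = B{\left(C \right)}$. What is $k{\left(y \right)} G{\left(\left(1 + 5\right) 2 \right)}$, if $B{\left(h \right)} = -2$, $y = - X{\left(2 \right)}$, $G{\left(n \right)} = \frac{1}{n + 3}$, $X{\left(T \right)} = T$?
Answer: $- \frac{2}{15} \approx -0.13333$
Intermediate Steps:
$G{\left(n \right)} = \frac{1}{3 + n}$
$y = -2$ ($y = \left(-1\right) 2 = -2$)
$k{\left(C \right)} = -2$
$k{\left(y \right)} G{\left(\left(1 + 5\right) 2 \right)} = - \frac{2}{3 + \left(1 + 5\right) 2} = - \frac{2}{3 + 6 \cdot 2} = - \frac{2}{3 + 12} = - \frac{2}{15}$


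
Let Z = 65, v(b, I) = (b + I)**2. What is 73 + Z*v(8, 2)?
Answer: 6573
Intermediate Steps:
v(b, I) = (I + b)**2
73 + Z*v(8, 2) = 73 + 65*(2 + 8)**2 = 73 + 65*10**2 = 73 + 65*100 = 73 + 6500 = 6573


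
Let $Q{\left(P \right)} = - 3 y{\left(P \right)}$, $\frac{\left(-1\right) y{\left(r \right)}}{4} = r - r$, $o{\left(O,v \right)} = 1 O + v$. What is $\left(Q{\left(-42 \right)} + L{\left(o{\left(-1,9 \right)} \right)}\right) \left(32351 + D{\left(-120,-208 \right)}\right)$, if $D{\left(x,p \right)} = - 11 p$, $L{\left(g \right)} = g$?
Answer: $277112$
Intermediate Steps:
$o{\left(O,v \right)} = O + v$
$y{\left(r \right)} = 0$ ($y{\left(r \right)} = - 4 \left(r - r\right) = \left(-4\right) 0 = 0$)
$Q{\left(P \right)} = 0$ ($Q{\left(P \right)} = \left(-3\right) 0 = 0$)
$\left(Q{\left(-42 \right)} + L{\left(o{\left(-1,9 \right)} \right)}\right) \left(32351 + D{\left(-120,-208 \right)}\right) = \left(0 + \left(-1 + 9\right)\right) \left(32351 - -2288\right) = \left(0 + 8\right) \left(32351 + 2288\right) = 8 \cdot 34639 = 277112$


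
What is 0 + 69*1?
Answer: 69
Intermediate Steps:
0 + 69*1 = 0 + 69 = 69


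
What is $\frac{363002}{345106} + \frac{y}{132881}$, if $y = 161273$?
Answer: $\frac{7420882050}{3275573599} \approx 2.2655$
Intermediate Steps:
$\frac{363002}{345106} + \frac{y}{132881} = \frac{363002}{345106} + \frac{161273}{132881} = 363002 \cdot \frac{1}{345106} + 161273 \cdot \frac{1}{132881} = \frac{181501}{172553} + \frac{23039}{18983} = \frac{7420882050}{3275573599}$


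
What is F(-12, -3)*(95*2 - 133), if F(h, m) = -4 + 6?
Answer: 114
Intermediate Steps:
F(h, m) = 2
F(-12, -3)*(95*2 - 133) = 2*(95*2 - 133) = 2*(190 - 133) = 2*57 = 114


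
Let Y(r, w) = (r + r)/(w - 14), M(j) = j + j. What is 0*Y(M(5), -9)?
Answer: 0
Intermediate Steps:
M(j) = 2*j
Y(r, w) = 2*r/(-14 + w) (Y(r, w) = (2*r)/(-14 + w) = 2*r/(-14 + w))
0*Y(M(5), -9) = 0*(2*(2*5)/(-14 - 9)) = 0*(2*10/(-23)) = 0*(2*10*(-1/23)) = 0*(-20/23) = 0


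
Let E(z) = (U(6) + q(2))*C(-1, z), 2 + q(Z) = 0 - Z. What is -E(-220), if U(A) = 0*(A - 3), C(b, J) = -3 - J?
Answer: 868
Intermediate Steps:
q(Z) = -2 - Z (q(Z) = -2 + (0 - Z) = -2 - Z)
U(A) = 0 (U(A) = 0*(-3 + A) = 0)
E(z) = 12 + 4*z (E(z) = (0 + (-2 - 1*2))*(-3 - z) = (0 + (-2 - 2))*(-3 - z) = (0 - 4)*(-3 - z) = -4*(-3 - z) = 12 + 4*z)
-E(-220) = -(12 + 4*(-220)) = -(12 - 880) = -1*(-868) = 868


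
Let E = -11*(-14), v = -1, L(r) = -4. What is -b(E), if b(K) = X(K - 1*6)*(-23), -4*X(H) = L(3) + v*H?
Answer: 874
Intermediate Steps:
E = 154
X(H) = 1 + H/4 (X(H) = -(-4 - H)/4 = 1 + H/4)
b(K) = 23/2 - 23*K/4 (b(K) = (1 + (K - 1*6)/4)*(-23) = (1 + (K - 6)/4)*(-23) = (1 + (-6 + K)/4)*(-23) = (1 + (-3/2 + K/4))*(-23) = (-½ + K/4)*(-23) = 23/2 - 23*K/4)
-b(E) = -(23/2 - 23/4*154) = -(23/2 - 1771/2) = -1*(-874) = 874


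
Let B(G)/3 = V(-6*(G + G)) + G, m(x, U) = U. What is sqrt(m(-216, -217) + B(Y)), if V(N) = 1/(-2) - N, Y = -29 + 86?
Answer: sqrt(8018)/2 ≈ 44.772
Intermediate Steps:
Y = 57
V(N) = -1/2 - N
B(G) = -3/2 + 39*G (B(G) = 3*((-1/2 - (-6)*(G + G)) + G) = 3*((-1/2 - (-6)*2*G) + G) = 3*((-1/2 - (-12)*G) + G) = 3*((-1/2 + 12*G) + G) = 3*(-1/2 + 13*G) = -3/2 + 39*G)
sqrt(m(-216, -217) + B(Y)) = sqrt(-217 + (-3/2 + 39*57)) = sqrt(-217 + (-3/2 + 2223)) = sqrt(-217 + 4443/2) = sqrt(4009/2) = sqrt(8018)/2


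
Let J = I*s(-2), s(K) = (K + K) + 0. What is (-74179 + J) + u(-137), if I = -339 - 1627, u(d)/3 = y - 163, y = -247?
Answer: -67545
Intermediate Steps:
s(K) = 2*K (s(K) = 2*K + 0 = 2*K)
u(d) = -1230 (u(d) = 3*(-247 - 163) = 3*(-410) = -1230)
I = -1966
J = 7864 (J = -3932*(-2) = -1966*(-4) = 7864)
(-74179 + J) + u(-137) = (-74179 + 7864) - 1230 = -66315 - 1230 = -67545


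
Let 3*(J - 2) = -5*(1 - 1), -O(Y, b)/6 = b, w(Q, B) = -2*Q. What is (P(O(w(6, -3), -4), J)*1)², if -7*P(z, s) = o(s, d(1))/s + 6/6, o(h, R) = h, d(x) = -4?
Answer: 4/49 ≈ 0.081633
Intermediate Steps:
O(Y, b) = -6*b
J = 2 (J = 2 + (-5*(1 - 1))/3 = 2 + (-5*0)/3 = 2 + (⅓)*0 = 2 + 0 = 2)
P(z, s) = -2/7 (P(z, s) = -(s/s + 6/6)/7 = -(1 + 6*(⅙))/7 = -(1 + 1)/7 = -⅐*2 = -2/7)
(P(O(w(6, -3), -4), J)*1)² = (-2/7*1)² = (-2/7)² = 4/49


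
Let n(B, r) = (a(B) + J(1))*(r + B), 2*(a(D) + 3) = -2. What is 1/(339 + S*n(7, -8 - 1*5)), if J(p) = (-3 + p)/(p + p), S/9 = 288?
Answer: 1/78099 ≈ 1.2804e-5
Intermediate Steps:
S = 2592 (S = 9*288 = 2592)
J(p) = (-3 + p)/(2*p) (J(p) = (-3 + p)/((2*p)) = (-3 + p)*(1/(2*p)) = (-3 + p)/(2*p))
a(D) = -4 (a(D) = -3 + (½)*(-2) = -3 - 1 = -4)
n(B, r) = -5*B - 5*r (n(B, r) = (-4 + (½)*(-3 + 1)/1)*(r + B) = (-4 + (½)*1*(-2))*(B + r) = (-4 - 1)*(B + r) = -5*(B + r) = -5*B - 5*r)
1/(339 + S*n(7, -8 - 1*5)) = 1/(339 + 2592*(-5*7 - 5*(-8 - 1*5))) = 1/(339 + 2592*(-35 - 5*(-8 - 5))) = 1/(339 + 2592*(-35 - 5*(-13))) = 1/(339 + 2592*(-35 + 65)) = 1/(339 + 2592*30) = 1/(339 + 77760) = 1/78099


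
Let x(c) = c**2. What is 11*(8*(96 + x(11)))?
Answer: 19096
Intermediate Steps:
11*(8*(96 + x(11))) = 11*(8*(96 + 11**2)) = 11*(8*(96 + 121)) = 11*(8*217) = 11*1736 = 19096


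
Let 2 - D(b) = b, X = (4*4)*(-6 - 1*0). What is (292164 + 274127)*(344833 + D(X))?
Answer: 195331320921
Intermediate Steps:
X = -96 (X = 16*(-6 + 0) = 16*(-6) = -96)
D(b) = 2 - b
(292164 + 274127)*(344833 + D(X)) = (292164 + 274127)*(344833 + (2 - 1*(-96))) = 566291*(344833 + (2 + 96)) = 566291*(344833 + 98) = 566291*344931 = 195331320921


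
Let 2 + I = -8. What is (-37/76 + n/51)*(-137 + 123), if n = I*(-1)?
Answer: 7889/1938 ≈ 4.0707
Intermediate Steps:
I = -10 (I = -2 - 8 = -10)
n = 10 (n = -10*(-1) = 10)
(-37/76 + n/51)*(-137 + 123) = (-37/76 + 10/51)*(-137 + 123) = (-37*1/76 + 10*(1/51))*(-14) = (-37/76 + 10/51)*(-14) = -1127/3876*(-14) = 7889/1938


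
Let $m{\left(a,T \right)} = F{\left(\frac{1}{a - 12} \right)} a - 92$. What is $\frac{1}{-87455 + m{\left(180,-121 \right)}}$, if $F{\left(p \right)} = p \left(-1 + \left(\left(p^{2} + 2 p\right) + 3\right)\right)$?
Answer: $- \frac{131712}{11530706539} \approx -1.1423 \cdot 10^{-5}$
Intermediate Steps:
$F{\left(p \right)} = p \left(2 + p^{2} + 2 p\right)$ ($F{\left(p \right)} = p \left(-1 + \left(3 + p^{2} + 2 p\right)\right) = p \left(2 + p^{2} + 2 p\right)$)
$m{\left(a,T \right)} = -92 + \frac{a \left(2 + \frac{1}{\left(-12 + a\right)^{2}} + \frac{2}{-12 + a}\right)}{-12 + a}$ ($m{\left(a,T \right)} = \frac{2 + \left(\frac{1}{a - 12}\right)^{2} + \frac{2}{a - 12}}{a - 12} a - 92 = \frac{2 + \left(\frac{1}{-12 + a}\right)^{2} + \frac{2}{-12 + a}}{-12 + a} a - 92 = \frac{2 + \frac{1}{\left(-12 + a\right)^{2}} + \frac{2}{-12 + a}}{-12 + a} a - 92 = \frac{a \left(2 + \frac{1}{\left(-12 + a\right)^{2}} + \frac{2}{-12 + a}\right)}{-12 + a} - 92 = -92 + \frac{a \left(2 + \frac{1}{\left(-12 + a\right)^{2}} + \frac{2}{-12 + a}\right)}{-12 + a}$)
$\frac{1}{-87455 + m{\left(180,-121 \right)}} = \frac{1}{-87455 + \frac{158976 - 7106220 - 90 \cdot 180^{3} + 3266 \cdot 180^{2}}{-1728 + 180^{3} - 36 \cdot 180^{2} + 432 \cdot 180}} = \frac{1}{-87455 + \frac{158976 - 7106220 - 524880000 + 3266 \cdot 32400}{-1728 + 5832000 - 1166400 + 77760}} = \frac{1}{-87455 + \frac{158976 - 7106220 - 524880000 + 105818400}{-1728 + 5832000 - 1166400 + 77760}} = \frac{1}{-87455 + \frac{1}{4741632} \left(-426008844\right)} = \frac{1}{-87455 - \frac{11833579}{131712}} = \frac{1}{- \frac{11530706539}{131712}} = - \frac{131712}{11530706539}$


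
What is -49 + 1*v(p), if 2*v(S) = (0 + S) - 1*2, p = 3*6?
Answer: -41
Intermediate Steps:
p = 18
v(S) = -1 + S/2 (v(S) = ((0 + S) - 1*2)/2 = (S - 2)/2 = (-2 + S)/2 = -1 + S/2)
-49 + 1*v(p) = -49 + 1*(-1 + (1/2)*18) = -49 + 1*(-1 + 9) = -49 + 1*8 = -49 + 8 = -41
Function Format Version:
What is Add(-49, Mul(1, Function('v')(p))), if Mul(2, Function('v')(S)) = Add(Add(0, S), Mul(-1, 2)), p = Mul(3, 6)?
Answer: -41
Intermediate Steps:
p = 18
Function('v')(S) = Add(-1, Mul(Rational(1, 2), S)) (Function('v')(S) = Mul(Rational(1, 2), Add(Add(0, S), Mul(-1, 2))) = Mul(Rational(1, 2), Add(S, -2)) = Mul(Rational(1, 2), Add(-2, S)) = Add(-1, Mul(Rational(1, 2), S)))
Add(-49, Mul(1, Function('v')(p))) = Add(-49, Mul(1, Add(-1, Mul(Rational(1, 2), 18)))) = Add(-49, Mul(1, Add(-1, 9))) = Add(-49, Mul(1, 8)) = Add(-49, 8) = -41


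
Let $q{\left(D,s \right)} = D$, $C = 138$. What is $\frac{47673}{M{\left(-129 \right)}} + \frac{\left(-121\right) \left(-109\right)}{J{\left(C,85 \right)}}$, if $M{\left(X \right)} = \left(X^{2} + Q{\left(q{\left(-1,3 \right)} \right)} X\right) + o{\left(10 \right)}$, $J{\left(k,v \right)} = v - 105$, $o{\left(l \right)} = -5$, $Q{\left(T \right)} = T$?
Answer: $- \frac{8806405}{13412} \approx -656.61$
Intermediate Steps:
$J{\left(k,v \right)} = -105 + v$ ($J{\left(k,v \right)} = v - 105 = -105 + v$)
$M{\left(X \right)} = -5 + X^{2} - X$ ($M{\left(X \right)} = \left(X^{2} - X\right) - 5 = -5 + X^{2} - X$)
$\frac{47673}{M{\left(-129 \right)}} + \frac{\left(-121\right) \left(-109\right)}{J{\left(C,85 \right)}} = \frac{47673}{-5 + \left(-129\right)^{2} - -129} + \frac{\left(-121\right) \left(-109\right)}{-105 + 85} = \frac{47673}{-5 + 16641 + 129} + \frac{13189}{-20} = \frac{47673}{16765} + 13189 \left(- \frac{1}{20}\right) = 47673 \cdot \frac{1}{16765} - \frac{13189}{20} = \frac{47673}{16765} - \frac{13189}{20} = - \frac{8806405}{13412}$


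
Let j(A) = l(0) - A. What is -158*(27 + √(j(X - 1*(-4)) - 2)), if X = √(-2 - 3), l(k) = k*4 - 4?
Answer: -4266 - 158*√(-10 - I*√5) ≈ -4321.5 + 502.71*I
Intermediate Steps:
l(k) = -4 + 4*k (l(k) = 4*k - 4 = -4 + 4*k)
X = I*√5 (X = √(-5) = I*√5 ≈ 2.2361*I)
j(A) = -4 - A (j(A) = (-4 + 4*0) - A = (-4 + 0) - A = -4 - A)
-158*(27 + √(j(X - 1*(-4)) - 2)) = -158*(27 + √((-4 - (I*√5 - 1*(-4))) - 2)) = -158*(27 + √((-4 - (I*√5 + 4)) - 2)) = -158*(27 + √((-4 - (4 + I*√5)) - 2)) = -158*(27 + √((-4 + (-4 - I*√5)) - 2)) = -158*(27 + √((-8 - I*√5) - 2)) = -158*(27 + √(-10 - I*√5)) = -4266 - 158*√(-10 - I*√5)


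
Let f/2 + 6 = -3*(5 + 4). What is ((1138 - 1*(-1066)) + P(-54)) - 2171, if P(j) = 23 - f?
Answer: 122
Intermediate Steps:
f = -66 (f = -12 + 2*(-3*(5 + 4)) = -12 + 2*(-3*9) = -12 + 2*(-27) = -12 - 54 = -66)
P(j) = 89 (P(j) = 23 - 1*(-66) = 23 + 66 = 89)
((1138 - 1*(-1066)) + P(-54)) - 2171 = ((1138 - 1*(-1066)) + 89) - 2171 = ((1138 + 1066) + 89) - 2171 = (2204 + 89) - 2171 = 2293 - 2171 = 122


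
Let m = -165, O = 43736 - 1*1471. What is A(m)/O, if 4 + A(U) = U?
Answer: -169/42265 ≈ -0.0039986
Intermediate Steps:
O = 42265 (O = 43736 - 1471 = 42265)
A(U) = -4 + U
A(m)/O = (-4 - 165)/42265 = -169*1/42265 = -169/42265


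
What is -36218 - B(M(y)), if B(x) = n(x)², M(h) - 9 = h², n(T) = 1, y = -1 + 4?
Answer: -36219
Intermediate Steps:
y = 3
M(h) = 9 + h²
B(x) = 1 (B(x) = 1² = 1)
-36218 - B(M(y)) = -36218 - 1*1 = -36218 - 1 = -36219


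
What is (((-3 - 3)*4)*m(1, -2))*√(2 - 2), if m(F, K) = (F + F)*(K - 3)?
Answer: 0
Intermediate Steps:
m(F, K) = 2*F*(-3 + K) (m(F, K) = (2*F)*(-3 + K) = 2*F*(-3 + K))
(((-3 - 3)*4)*m(1, -2))*√(2 - 2) = (((-3 - 3)*4)*(2*1*(-3 - 2)))*√(2 - 2) = ((-6*4)*(2*1*(-5)))*√0 = -24*(-10)*0 = 240*0 = 0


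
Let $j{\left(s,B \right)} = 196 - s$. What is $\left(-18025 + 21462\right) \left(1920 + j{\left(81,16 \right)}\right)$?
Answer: $6994295$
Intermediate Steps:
$\left(-18025 + 21462\right) \left(1920 + j{\left(81,16 \right)}\right) = \left(-18025 + 21462\right) \left(1920 + \left(196 - 81\right)\right) = 3437 \left(1920 + \left(196 - 81\right)\right) = 3437 \left(1920 + 115\right) = 3437 \cdot 2035 = 6994295$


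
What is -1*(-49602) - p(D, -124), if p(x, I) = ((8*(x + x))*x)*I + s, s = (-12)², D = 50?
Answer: 5009458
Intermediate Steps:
s = 144
p(x, I) = 144 + 16*I*x² (p(x, I) = ((8*(x + x))*x)*I + 144 = ((8*(2*x))*x)*I + 144 = ((16*x)*x)*I + 144 = (16*x²)*I + 144 = 16*I*x² + 144 = 144 + 16*I*x²)
-1*(-49602) - p(D, -124) = -1*(-49602) - (144 + 16*(-124)*50²) = 49602 - (144 + 16*(-124)*2500) = 49602 - (144 - 4960000) = 49602 - 1*(-4959856) = 49602 + 4959856 = 5009458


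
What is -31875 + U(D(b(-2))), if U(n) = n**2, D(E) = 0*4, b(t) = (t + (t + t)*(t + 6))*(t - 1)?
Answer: -31875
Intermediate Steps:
b(t) = (-1 + t)*(t + 2*t*(6 + t)) (b(t) = (t + (2*t)*(6 + t))*(-1 + t) = (t + 2*t*(6 + t))*(-1 + t) = (-1 + t)*(t + 2*t*(6 + t)))
D(E) = 0
-31875 + U(D(b(-2))) = -31875 + 0**2 = -31875 + 0 = -31875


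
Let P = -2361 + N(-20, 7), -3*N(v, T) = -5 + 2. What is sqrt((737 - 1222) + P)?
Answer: I*sqrt(2845) ≈ 53.339*I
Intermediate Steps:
N(v, T) = 1 (N(v, T) = -(-5 + 2)/3 = -1/3*(-3) = 1)
P = -2360 (P = -2361 + 1 = -2360)
sqrt((737 - 1222) + P) = sqrt((737 - 1222) - 2360) = sqrt(-485 - 2360) = sqrt(-2845) = I*sqrt(2845)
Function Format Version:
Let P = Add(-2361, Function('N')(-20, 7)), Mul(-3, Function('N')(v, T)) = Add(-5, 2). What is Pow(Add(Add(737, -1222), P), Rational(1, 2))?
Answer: Mul(I, Pow(2845, Rational(1, 2))) ≈ Mul(53.339, I)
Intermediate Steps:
Function('N')(v, T) = 1 (Function('N')(v, T) = Mul(Rational(-1, 3), Add(-5, 2)) = Mul(Rational(-1, 3), -3) = 1)
P = -2360 (P = Add(-2361, 1) = -2360)
Pow(Add(Add(737, -1222), P), Rational(1, 2)) = Pow(Add(Add(737, -1222), -2360), Rational(1, 2)) = Pow(Add(-485, -2360), Rational(1, 2)) = Pow(-2845, Rational(1, 2)) = Mul(I, Pow(2845, Rational(1, 2)))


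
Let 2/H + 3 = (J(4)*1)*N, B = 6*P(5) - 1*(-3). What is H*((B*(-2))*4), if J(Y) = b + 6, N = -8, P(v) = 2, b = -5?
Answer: 240/11 ≈ 21.818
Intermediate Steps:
B = 15 (B = 6*2 - 1*(-3) = 12 + 3 = 15)
J(Y) = 1 (J(Y) = -5 + 6 = 1)
H = -2/11 (H = 2/(-3 + (1*1)*(-8)) = 2/(-3 + 1*(-8)) = 2/(-3 - 8) = 2/(-11) = 2*(-1/11) = -2/11 ≈ -0.18182)
H*((B*(-2))*4) = -2*15*(-2)*4/11 = -(-60)*4/11 = -2/11*(-120) = 240/11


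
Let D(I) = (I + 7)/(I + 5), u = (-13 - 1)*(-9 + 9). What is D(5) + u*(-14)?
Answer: 6/5 ≈ 1.2000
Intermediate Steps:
u = 0 (u = -14*0 = 0)
D(I) = (7 + I)/(5 + I)
D(5) + u*(-14) = (7 + 5)/(5 + 5) + 0*(-14) = 12/10 + 0 = (1/10)*12 + 0 = 6/5 + 0 = 6/5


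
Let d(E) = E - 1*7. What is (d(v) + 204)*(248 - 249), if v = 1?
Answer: -198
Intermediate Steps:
d(E) = -7 + E (d(E) = E - 7 = -7 + E)
(d(v) + 204)*(248 - 249) = ((-7 + 1) + 204)*(248 - 249) = (-6 + 204)*(-1) = 198*(-1) = -198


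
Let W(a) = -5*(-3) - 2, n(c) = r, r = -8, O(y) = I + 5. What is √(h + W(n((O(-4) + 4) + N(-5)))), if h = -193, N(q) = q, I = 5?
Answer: 6*I*√5 ≈ 13.416*I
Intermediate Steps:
O(y) = 10 (O(y) = 5 + 5 = 10)
n(c) = -8
W(a) = 13 (W(a) = 15 - 2 = 13)
√(h + W(n((O(-4) + 4) + N(-5)))) = √(-193 + 13) = √(-180) = 6*I*√5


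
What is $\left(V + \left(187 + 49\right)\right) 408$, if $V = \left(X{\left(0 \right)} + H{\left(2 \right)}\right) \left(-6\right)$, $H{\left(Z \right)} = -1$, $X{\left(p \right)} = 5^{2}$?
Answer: $37536$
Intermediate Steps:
$X{\left(p \right)} = 25$
$V = -144$ ($V = \left(25 - 1\right) \left(-6\right) = 24 \left(-6\right) = -144$)
$\left(V + \left(187 + 49\right)\right) 408 = \left(-144 + \left(187 + 49\right)\right) 408 = \left(-144 + 236\right) 408 = 92 \cdot 408 = 37536$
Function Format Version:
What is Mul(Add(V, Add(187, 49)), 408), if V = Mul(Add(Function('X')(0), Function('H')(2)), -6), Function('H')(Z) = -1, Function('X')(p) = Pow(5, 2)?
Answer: 37536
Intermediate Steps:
Function('X')(p) = 25
V = -144 (V = Mul(Add(25, -1), -6) = Mul(24, -6) = -144)
Mul(Add(V, Add(187, 49)), 408) = Mul(Add(-144, Add(187, 49)), 408) = Mul(Add(-144, 236), 408) = Mul(92, 408) = 37536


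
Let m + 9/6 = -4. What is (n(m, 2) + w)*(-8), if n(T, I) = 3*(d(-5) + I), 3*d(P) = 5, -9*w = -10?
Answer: -872/9 ≈ -96.889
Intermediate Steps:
m = -11/2 (m = -3/2 - 4 = -11/2 ≈ -5.5000)
w = 10/9 (w = -⅑*(-10) = 10/9 ≈ 1.1111)
d(P) = 5/3 (d(P) = (⅓)*5 = 5/3)
n(T, I) = 5 + 3*I (n(T, I) = 3*(5/3 + I) = 5 + 3*I)
(n(m, 2) + w)*(-8) = ((5 + 3*2) + 10/9)*(-8) = ((5 + 6) + 10/9)*(-8) = (11 + 10/9)*(-8) = (109/9)*(-8) = -872/9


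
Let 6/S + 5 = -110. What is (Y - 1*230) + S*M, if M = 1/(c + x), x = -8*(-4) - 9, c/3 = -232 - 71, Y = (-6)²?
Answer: -9883327/50945 ≈ -194.00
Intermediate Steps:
Y = 36
S = -6/115 (S = 6/(-5 - 110) = 6/(-115) = 6*(-1/115) = -6/115 ≈ -0.052174)
c = -909 (c = 3*(-232 - 71) = 3*(-303) = -909)
x = 23 (x = 32 - 9 = 23)
M = -1/886 (M = 1/(-909 + 23) = 1/(-886) = -1/886 ≈ -0.0011287)
(Y - 1*230) + S*M = (36 - 1*230) - 6/115*(-1/886) = (36 - 230) + 3/50945 = -194 + 3/50945 = -9883327/50945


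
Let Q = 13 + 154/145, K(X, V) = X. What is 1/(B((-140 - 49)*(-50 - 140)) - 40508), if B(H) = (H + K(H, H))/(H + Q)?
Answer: -5208989/210995312512 ≈ -2.4688e-5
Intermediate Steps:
Q = 2039/145 (Q = 13 + 154*(1/145) = 13 + 154/145 = 2039/145 ≈ 14.062)
B(H) = 2*H/(2039/145 + H) (B(H) = (H + H)/(H + 2039/145) = (2*H)/(2039/145 + H) = 2*H/(2039/145 + H))
1/(B((-140 - 49)*(-50 - 140)) - 40508) = 1/(290*((-140 - 49)*(-50 - 140))/(2039 + 145*((-140 - 49)*(-50 - 140))) - 40508) = 1/(290*(-189*(-190))/(2039 + 145*(-189*(-190))) - 40508) = 1/(290*35910/(2039 + 145*35910) - 40508) = 1/(290*35910/(2039 + 5206950) - 40508) = 1/(290*35910/5208989 - 40508) = 1/(290*35910*(1/5208989) - 40508) = 1/(10413900/5208989 - 40508) = 1/(-210995312512/5208989) = -5208989/210995312512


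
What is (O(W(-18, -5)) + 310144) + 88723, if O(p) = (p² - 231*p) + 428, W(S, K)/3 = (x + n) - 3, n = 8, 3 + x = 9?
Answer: 392761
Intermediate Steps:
x = 6 (x = -3 + 9 = 6)
W(S, K) = 33 (W(S, K) = 3*((6 + 8) - 3) = 3*(14 - 3) = 3*11 = 33)
O(p) = 428 + p² - 231*p
(O(W(-18, -5)) + 310144) + 88723 = ((428 + 33² - 231*33) + 310144) + 88723 = ((428 + 1089 - 7623) + 310144) + 88723 = (-6106 + 310144) + 88723 = 304038 + 88723 = 392761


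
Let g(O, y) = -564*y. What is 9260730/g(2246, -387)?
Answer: 171495/4042 ≈ 42.428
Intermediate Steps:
9260730/g(2246, -387) = 9260730/((-564*(-387))) = 9260730/218268 = 9260730*(1/218268) = 171495/4042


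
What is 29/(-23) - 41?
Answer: -972/23 ≈ -42.261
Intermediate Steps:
29/(-23) - 41 = -1/23*29 - 41 = -29/23 - 41 = -972/23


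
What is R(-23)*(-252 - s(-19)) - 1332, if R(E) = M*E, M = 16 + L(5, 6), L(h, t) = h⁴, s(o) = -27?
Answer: 3315843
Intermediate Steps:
M = 641 (M = 16 + 5⁴ = 16 + 625 = 641)
R(E) = 641*E
R(-23)*(-252 - s(-19)) - 1332 = (641*(-23))*(-252 - 1*(-27)) - 1332 = -14743*(-252 + 27) - 1332 = -14743*(-225) - 1332 = 3317175 - 1332 = 3315843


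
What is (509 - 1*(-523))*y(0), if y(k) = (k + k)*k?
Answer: 0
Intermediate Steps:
y(k) = 2*k**2 (y(k) = (2*k)*k = 2*k**2)
(509 - 1*(-523))*y(0) = (509 - 1*(-523))*(2*0**2) = (509 + 523)*(2*0) = 1032*0 = 0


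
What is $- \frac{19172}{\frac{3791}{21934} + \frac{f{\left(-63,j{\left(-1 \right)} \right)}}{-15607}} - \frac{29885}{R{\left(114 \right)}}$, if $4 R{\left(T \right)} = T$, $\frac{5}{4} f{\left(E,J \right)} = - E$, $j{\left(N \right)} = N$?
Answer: $- \frac{1887816272967850}{16547289069} \approx -1.1409 \cdot 10^{5}$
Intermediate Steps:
$f{\left(E,J \right)} = - \frac{4 E}{5}$ ($f{\left(E,J \right)} = \frac{4 \left(- E\right)}{5} = - \frac{4 E}{5}$)
$R{\left(T \right)} = \frac{T}{4}$
$- \frac{19172}{\frac{3791}{21934} + \frac{f{\left(-63,j{\left(-1 \right)} \right)}}{-15607}} - \frac{29885}{R{\left(114 \right)}} = - \frac{19172}{\frac{3791}{21934} + \frac{\left(- \frac{4}{5}\right) \left(-63\right)}{-15607}} - \frac{29885}{\frac{1}{4} \cdot 114} = - \frac{19172}{3791 \cdot \frac{1}{21934} + \frac{252}{5} \left(- \frac{1}{15607}\right)} - \frac{29885}{\frac{57}{2}} = - \frac{19172}{\frac{3791}{21934} - \frac{252}{78035}} - \frac{59770}{57} = - \frac{19172}{\frac{290303317}{1711619690}} - \frac{59770}{57} = \left(-19172\right) \frac{1711619690}{290303317} - \frac{59770}{57} = - \frac{32815172696680}{290303317} - \frac{59770}{57} = - \frac{1887816272967850}{16547289069}$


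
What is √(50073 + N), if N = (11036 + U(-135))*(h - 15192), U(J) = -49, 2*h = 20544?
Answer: 3*I*√6000663 ≈ 7348.9*I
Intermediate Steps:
h = 10272 (h = (½)*20544 = 10272)
N = -54056040 (N = (11036 - 49)*(10272 - 15192) = 10987*(-4920) = -54056040)
√(50073 + N) = √(50073 - 54056040) = √(-54005967) = 3*I*√6000663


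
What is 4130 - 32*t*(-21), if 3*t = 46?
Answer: 14434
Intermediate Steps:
t = 46/3 (t = (⅓)*46 = 46/3 ≈ 15.333)
4130 - 32*t*(-21) = 4130 - 32*46/3*(-21) = 4130 - 1472/3*(-21) = 4130 + 10304 = 14434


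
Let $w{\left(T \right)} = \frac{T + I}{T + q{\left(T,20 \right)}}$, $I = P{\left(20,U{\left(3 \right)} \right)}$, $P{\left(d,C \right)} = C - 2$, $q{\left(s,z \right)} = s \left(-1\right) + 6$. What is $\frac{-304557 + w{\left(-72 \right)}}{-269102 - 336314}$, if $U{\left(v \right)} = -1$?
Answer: $\frac{609139}{1210832} \approx 0.50307$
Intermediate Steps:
$q{\left(s,z \right)} = 6 - s$ ($q{\left(s,z \right)} = - s + 6 = 6 - s$)
$P{\left(d,C \right)} = -2 + C$ ($P{\left(d,C \right)} = C - 2 = -2 + C$)
$I = -3$ ($I = -2 - 1 = -3$)
$w{\left(T \right)} = - \frac{1}{2} + \frac{T}{6}$ ($w{\left(T \right)} = \frac{T - 3}{T - \left(-6 + T\right)} = \frac{-3 + T}{6} = \left(-3 + T\right) \frac{1}{6} = - \frac{1}{2} + \frac{T}{6}$)
$\frac{-304557 + w{\left(-72 \right)}}{-269102 - 336314} = \frac{-304557 + \left(- \frac{1}{2} + \frac{1}{6} \left(-72\right)\right)}{-269102 - 336314} = \frac{-304557 - \frac{25}{2}}{-605416} = \left(-304557 - \frac{25}{2}\right) \left(- \frac{1}{605416}\right) = \left(- \frac{609139}{2}\right) \left(- \frac{1}{605416}\right) = \frac{609139}{1210832}$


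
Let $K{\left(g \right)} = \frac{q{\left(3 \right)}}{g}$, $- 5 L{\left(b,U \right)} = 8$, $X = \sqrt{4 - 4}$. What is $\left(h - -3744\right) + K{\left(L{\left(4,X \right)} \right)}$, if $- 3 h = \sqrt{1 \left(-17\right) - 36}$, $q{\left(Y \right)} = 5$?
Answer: $\frac{29927}{8} - \frac{i \sqrt{53}}{3} \approx 3740.9 - 2.4267 i$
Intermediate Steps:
$X = 0$ ($X = \sqrt{0} = 0$)
$L{\left(b,U \right)} = - \frac{8}{5}$ ($L{\left(b,U \right)} = \left(- \frac{1}{5}\right) 8 = - \frac{8}{5}$)
$h = - \frac{i \sqrt{53}}{3}$ ($h = - \frac{\sqrt{1 \left(-17\right) - 36}}{3} = - \frac{\sqrt{-17 - 36}}{3} = - \frac{\sqrt{-53}}{3} = - \frac{i \sqrt{53}}{3} \approx - 2.4267 i$)
$K{\left(g \right)} = \frac{5}{g}$
$\left(h - -3744\right) + K{\left(L{\left(4,X \right)} \right)} = \left(- \frac{i \sqrt{53}}{3} - -3744\right) + \frac{5}{- \frac{8}{5}} = \left(- \frac{i \sqrt{53}}{3} + 3744\right) + 5 \left(- \frac{5}{8}\right) = \left(3744 - \frac{i \sqrt{53}}{3}\right) - \frac{25}{8} = \frac{29927}{8} - \frac{i \sqrt{53}}{3}$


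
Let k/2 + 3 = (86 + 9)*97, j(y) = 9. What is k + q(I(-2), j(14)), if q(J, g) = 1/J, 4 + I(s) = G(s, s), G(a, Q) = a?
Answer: 110543/6 ≈ 18424.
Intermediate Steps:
I(s) = -4 + s
k = 18424 (k = -6 + 2*((86 + 9)*97) = -6 + 2*(95*97) = -6 + 2*9215 = -6 + 18430 = 18424)
k + q(I(-2), j(14)) = 18424 + 1/(-4 - 2) = 18424 + 1/(-6) = 18424 - ⅙ = 110543/6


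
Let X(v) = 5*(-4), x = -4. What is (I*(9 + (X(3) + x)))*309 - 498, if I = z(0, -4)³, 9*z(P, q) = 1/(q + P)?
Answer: -2581117/5184 ≈ -497.90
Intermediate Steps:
z(P, q) = 1/(9*(P + q)) (z(P, q) = 1/(9*(q + P)) = 1/(9*(P + q)))
X(v) = -20
I = -1/46656 (I = (1/(9*(0 - 4)))³ = ((⅑)/(-4))³ = ((⅑)*(-¼))³ = (-1/36)³ = -1/46656 ≈ -2.1433e-5)
(I*(9 + (X(3) + x)))*309 - 498 = -(9 + (-20 - 4))/46656*309 - 498 = -(9 - 24)/46656*309 - 498 = -1/46656*(-15)*309 - 498 = (5/15552)*309 - 498 = 515/5184 - 498 = -2581117/5184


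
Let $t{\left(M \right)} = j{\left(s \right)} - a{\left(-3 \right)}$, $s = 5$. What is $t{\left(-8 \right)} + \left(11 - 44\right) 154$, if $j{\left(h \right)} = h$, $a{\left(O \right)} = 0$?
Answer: $-5077$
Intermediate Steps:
$t{\left(M \right)} = 5$ ($t{\left(M \right)} = 5 - 0 = 5 + 0 = 5$)
$t{\left(-8 \right)} + \left(11 - 44\right) 154 = 5 + \left(11 - 44\right) 154 = 5 - 5082 = -5077$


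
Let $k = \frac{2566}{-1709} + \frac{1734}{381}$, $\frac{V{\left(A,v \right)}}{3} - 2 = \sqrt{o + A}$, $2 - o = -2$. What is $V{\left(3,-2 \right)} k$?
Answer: $\frac{3971520}{217043} + \frac{1985760 \sqrt{7}}{217043} \approx 42.505$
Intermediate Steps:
$o = 4$ ($o = 2 - -2 = 2 + 2 = 4$)
$V{\left(A,v \right)} = 6 + 3 \sqrt{4 + A}$
$k = \frac{661920}{217043}$ ($k = 2566 \left(- \frac{1}{1709}\right) + 1734 \cdot \frac{1}{381} = - \frac{2566}{1709} + \frac{578}{127} = \frac{661920}{217043} \approx 3.0497$)
$V{\left(3,-2 \right)} k = \left(6 + 3 \sqrt{4 + 3}\right) \frac{661920}{217043} = \left(6 + 3 \sqrt{7}\right) \frac{661920}{217043} = \frac{3971520}{217043} + \frac{1985760 \sqrt{7}}{217043}$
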